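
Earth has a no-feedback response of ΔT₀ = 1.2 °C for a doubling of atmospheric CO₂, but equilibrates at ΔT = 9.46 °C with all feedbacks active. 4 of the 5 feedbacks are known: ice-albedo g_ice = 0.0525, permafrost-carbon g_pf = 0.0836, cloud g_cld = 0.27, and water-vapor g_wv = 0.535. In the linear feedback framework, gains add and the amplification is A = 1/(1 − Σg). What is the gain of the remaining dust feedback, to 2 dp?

Amplification A = ΔT/ΔT₀ = 9.46/1.2 = 7.883.
Total gain g = 1 − 1/A = 1 − 1/7.883 = 0.8731.
Known gains sum to 0.0525 + 0.0836 + 0.27 + 0.535 = 0.9411.
g_dust = 0.8731 − 0.9411 = -0.07.

-0.07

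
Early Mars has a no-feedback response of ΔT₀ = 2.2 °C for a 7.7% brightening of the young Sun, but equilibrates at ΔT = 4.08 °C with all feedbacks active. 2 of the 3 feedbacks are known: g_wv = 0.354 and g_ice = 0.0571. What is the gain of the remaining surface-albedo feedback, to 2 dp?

0.05

Amplification A = ΔT/ΔT₀ = 4.08/2.2 = 1.855.
Total gain g = 1 − 1/A = 1 − 1/1.855 = 0.4609.
Known gains sum to 0.354 + 0.0571 = 0.4111.
g_alb = 0.4609 − 0.4111 = 0.05.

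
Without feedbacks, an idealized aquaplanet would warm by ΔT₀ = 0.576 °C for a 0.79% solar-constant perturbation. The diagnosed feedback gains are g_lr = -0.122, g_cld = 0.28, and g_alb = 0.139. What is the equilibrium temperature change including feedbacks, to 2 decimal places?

Total gain g = -0.122 + 0.28 + 0.139 = 0.297.
Amplification A = 1/(1 − 0.297) = 1.422.
ΔT = 0.576 × 1.422 = 0.82 °C.

0.82 °C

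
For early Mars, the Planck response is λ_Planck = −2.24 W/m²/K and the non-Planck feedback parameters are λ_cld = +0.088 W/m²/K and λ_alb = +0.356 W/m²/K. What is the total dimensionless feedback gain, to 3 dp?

0.198

Convert to gains: g_cld = 0.088/2.24 = 0.03929; g_alb = 0.356/2.24 = 0.1589.
Total gain g = 0.19819.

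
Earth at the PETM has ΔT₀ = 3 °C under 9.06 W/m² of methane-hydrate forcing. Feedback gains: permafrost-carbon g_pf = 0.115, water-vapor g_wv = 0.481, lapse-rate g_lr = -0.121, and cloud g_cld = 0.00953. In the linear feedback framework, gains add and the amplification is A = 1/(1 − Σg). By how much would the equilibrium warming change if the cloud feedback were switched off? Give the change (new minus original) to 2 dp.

Original: g = 0.48453, ΔT = 3/(1−0.48453) = 5.8199 °C.
Without cloud: g' = 0.475, ΔT' = 3/(1−0.475) = 5.7143 °C.
Change = 5.7143 − 5.8199 = -0.11 °C.

-0.11 °C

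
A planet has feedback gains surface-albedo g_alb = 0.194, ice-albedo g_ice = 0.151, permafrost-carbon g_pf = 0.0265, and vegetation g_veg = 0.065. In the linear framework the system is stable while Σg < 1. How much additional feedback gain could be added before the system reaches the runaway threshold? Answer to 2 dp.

Current total gain = 0.194 + 0.151 + 0.0265 + 0.065 = 0.4365.
Margin to runaway = 1 − 0.4365 = 0.56.

0.56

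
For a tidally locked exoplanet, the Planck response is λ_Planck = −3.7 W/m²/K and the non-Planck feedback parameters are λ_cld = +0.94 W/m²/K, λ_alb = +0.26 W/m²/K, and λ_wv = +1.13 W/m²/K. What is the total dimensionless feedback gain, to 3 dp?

0.630

Convert to gains: g_cld = 0.94/3.7 = 0.2541; g_alb = 0.26/3.7 = 0.07027; g_wv = 1.13/3.7 = 0.3054.
Total gain g = 0.62977.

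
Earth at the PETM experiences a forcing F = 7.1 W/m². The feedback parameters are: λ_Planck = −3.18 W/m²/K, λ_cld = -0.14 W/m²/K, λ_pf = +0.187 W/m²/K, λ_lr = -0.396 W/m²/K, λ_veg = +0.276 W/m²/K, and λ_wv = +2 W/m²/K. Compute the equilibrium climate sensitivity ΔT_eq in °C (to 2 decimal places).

5.67 °C

Net feedback parameter λ = (−3.18) + (-0.14) + (+0.187) + (-0.396) + (+0.276) + (+2) = -1.253 W/m²/K.
ΔT = −F/λ = −7.1/(-1.253) = 5.67 °C.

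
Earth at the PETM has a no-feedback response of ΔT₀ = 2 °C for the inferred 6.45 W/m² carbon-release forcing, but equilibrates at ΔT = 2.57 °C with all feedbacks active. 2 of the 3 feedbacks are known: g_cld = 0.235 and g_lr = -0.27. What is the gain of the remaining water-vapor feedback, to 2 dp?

0.26

Amplification A = ΔT/ΔT₀ = 2.57/2 = 1.285.
Total gain g = 1 − 1/A = 1 − 1/1.285 = 0.2218.
Known gains sum to 0.235 − 0.27 = -0.035.
g_wv = 0.2218 + 0.035 = 0.26.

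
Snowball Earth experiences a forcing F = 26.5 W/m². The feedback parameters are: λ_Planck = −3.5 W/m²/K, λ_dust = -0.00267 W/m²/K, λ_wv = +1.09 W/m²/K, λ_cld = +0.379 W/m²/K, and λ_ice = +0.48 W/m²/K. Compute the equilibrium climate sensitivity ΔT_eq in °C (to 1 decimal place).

Net feedback parameter λ = (−3.5) + (-0.00267) + (+1.09) + (+0.379) + (+0.48) = -1.55367 W/m²/K.
ΔT = −F/λ = −26.5/(-1.55367) = 17.1 °C.

17.1 °C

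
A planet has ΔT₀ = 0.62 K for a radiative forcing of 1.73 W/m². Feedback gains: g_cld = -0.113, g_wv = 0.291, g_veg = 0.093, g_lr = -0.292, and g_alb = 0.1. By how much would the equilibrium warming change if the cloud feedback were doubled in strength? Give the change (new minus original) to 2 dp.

-0.07 K

Original: g = 0.079, ΔT = 0.62/(1−0.079) = 0.6732 K.
With doubled cloud: g' = -0.034, ΔT' = 0.62/(1+0.034) = 0.5996 K.
Change = 0.5996 − 0.6732 = -0.07 K.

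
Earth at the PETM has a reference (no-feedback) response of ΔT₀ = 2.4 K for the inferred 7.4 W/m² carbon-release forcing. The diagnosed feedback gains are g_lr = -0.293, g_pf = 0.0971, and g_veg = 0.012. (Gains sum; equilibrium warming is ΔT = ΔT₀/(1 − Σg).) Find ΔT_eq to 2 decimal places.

2.03 K

Total gain g = -0.293 + 0.0971 + 0.012 = -0.1839.
Amplification A = 1/(1 + 0.1839) = 0.8447.
ΔT = 2.4 × 0.8447 = 2.03 K.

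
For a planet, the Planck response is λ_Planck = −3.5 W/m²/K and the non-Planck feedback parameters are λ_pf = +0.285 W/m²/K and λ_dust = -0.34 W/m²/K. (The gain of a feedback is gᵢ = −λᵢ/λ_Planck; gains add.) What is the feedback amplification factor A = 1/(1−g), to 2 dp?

Convert to gains: g_pf = 0.285/3.5 = 0.08143; g_dust = -0.34/3.5 = -0.09714.
Total gain g = -0.01571.
A = 1/(1 + 0.01571) = 0.98.

0.98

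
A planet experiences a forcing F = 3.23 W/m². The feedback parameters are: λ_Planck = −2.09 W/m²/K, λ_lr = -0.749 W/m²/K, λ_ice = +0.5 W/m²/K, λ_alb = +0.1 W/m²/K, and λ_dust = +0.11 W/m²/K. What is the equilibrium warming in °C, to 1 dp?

1.5 °C

Net feedback parameter λ = (−2.09) + (-0.749) + (+0.5) + (+0.1) + (+0.11) = -2.129 W/m²/K.
ΔT = −F/λ = −3.23/(-2.129) = 1.5 °C.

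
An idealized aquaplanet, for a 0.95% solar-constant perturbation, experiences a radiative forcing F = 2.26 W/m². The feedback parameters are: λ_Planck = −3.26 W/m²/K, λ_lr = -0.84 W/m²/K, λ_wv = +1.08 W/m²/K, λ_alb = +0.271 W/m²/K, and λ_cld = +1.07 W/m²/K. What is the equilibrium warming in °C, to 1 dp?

1.3 °C

Net feedback parameter λ = (−3.26) + (-0.84) + (+1.08) + (+0.271) + (+1.07) = -1.679 W/m²/K.
ΔT = −F/λ = −2.26/(-1.679) = 1.3 °C.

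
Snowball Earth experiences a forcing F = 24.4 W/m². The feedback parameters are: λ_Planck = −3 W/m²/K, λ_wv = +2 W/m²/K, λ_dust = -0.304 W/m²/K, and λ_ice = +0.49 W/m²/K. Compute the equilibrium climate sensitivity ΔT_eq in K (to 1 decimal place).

30.0 K

Net feedback parameter λ = (−3) + (+2) + (-0.304) + (+0.49) = -0.814 W/m²/K.
ΔT = −F/λ = −24.4/(-0.814) = 30.0 K.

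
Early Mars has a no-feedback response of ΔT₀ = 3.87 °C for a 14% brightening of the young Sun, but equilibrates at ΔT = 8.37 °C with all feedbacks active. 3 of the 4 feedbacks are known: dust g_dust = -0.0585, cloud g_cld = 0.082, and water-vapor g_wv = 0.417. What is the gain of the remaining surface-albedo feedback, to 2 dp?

0.10

Amplification A = ΔT/ΔT₀ = 8.37/3.87 = 2.163.
Total gain g = 1 − 1/A = 1 − 1/2.163 = 0.5377.
Known gains sum to -0.0585 + 0.082 + 0.417 = 0.4405.
g_alb = 0.5377 − 0.4405 = 0.10.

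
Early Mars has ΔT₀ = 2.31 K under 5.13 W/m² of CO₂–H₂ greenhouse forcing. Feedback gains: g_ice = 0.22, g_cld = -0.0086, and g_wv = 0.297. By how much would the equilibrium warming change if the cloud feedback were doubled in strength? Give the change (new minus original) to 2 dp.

Original: g = 0.5084, ΔT = 2.31/(1−0.5084) = 4.6989 K.
With doubled cloud: g' = 0.4998, ΔT' = 2.31/(1−0.4998) = 4.6182 K.
Change = 4.6182 − 4.6989 = -0.08 K.

-0.08 K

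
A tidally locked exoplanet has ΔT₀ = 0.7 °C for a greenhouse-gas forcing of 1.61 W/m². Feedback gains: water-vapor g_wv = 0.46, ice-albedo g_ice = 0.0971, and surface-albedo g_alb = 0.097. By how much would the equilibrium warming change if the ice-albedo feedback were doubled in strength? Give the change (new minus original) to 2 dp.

0.79 °C

Original: g = 0.6541, ΔT = 0.7/(1−0.6541) = 2.0237 °C.
With doubled ice-albedo: g' = 0.7512, ΔT' = 0.7/(1−0.7512) = 2.8135 °C.
Change = 2.8135 − 2.0237 = 0.79 °C.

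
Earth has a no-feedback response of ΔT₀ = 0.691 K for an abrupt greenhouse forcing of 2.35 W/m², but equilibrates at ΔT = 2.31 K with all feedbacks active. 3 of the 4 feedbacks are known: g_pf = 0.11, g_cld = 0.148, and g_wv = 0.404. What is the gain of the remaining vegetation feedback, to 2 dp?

0.04

Amplification A = ΔT/ΔT₀ = 2.31/0.691 = 3.343.
Total gain g = 1 − 1/A = 1 − 1/3.343 = 0.7009.
Known gains sum to 0.11 + 0.148 + 0.404 = 0.662.
g_veg = 0.7009 − 0.662 = 0.04.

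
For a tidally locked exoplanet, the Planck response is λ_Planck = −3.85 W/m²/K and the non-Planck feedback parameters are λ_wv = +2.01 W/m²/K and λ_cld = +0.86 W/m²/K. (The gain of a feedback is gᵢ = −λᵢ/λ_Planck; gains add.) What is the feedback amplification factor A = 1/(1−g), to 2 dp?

Convert to gains: g_wv = 2.01/3.85 = 0.5221; g_cld = 0.86/3.85 = 0.2234.
Total gain g = 0.7455.
A = 1/(1 − 0.7455) = 3.93.

3.93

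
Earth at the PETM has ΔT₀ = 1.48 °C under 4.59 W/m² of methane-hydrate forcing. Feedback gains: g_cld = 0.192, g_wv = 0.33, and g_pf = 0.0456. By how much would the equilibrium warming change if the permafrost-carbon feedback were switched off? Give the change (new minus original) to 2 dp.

Original: g = 0.5676, ΔT = 1.48/(1−0.5676) = 3.4228 °C.
Without permafrost-carbon: g' = 0.522, ΔT' = 1.48/(1−0.522) = 3.0962 °C.
Change = 3.0962 − 3.4228 = -0.33 °C.

-0.33 °C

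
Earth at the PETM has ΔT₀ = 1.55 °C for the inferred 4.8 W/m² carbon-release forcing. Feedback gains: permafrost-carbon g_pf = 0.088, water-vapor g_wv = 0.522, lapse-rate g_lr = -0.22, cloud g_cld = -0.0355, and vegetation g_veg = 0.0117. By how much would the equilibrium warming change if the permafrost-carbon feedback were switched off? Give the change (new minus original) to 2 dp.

Original: g = 0.3662, ΔT = 1.55/(1−0.3662) = 2.4456 °C.
Without permafrost-carbon: g' = 0.2782, ΔT' = 1.55/(1−0.2782) = 2.1474 °C.
Change = 2.1474 − 2.4456 = -0.30 °C.

-0.30 °C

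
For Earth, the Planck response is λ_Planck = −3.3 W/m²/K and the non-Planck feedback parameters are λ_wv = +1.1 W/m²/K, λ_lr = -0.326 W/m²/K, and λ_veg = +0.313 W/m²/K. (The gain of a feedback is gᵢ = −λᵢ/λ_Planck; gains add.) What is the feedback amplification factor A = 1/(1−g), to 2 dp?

Convert to gains: g_wv = 1.1/3.3 = 0.3333; g_lr = -0.326/3.3 = -0.09879; g_veg = 0.313/3.3 = 0.09485.
Total gain g = 0.32936.
A = 1/(1 − 0.32936) = 1.49.

1.49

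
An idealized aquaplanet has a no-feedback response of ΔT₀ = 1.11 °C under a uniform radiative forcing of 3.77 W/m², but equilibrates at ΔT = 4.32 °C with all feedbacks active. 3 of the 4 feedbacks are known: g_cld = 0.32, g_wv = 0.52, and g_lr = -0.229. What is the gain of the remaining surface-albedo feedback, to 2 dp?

0.13

Amplification A = ΔT/ΔT₀ = 4.32/1.11 = 3.892.
Total gain g = 1 − 1/A = 1 − 1/3.892 = 0.7431.
Known gains sum to 0.32 + 0.52 − 0.229 = 0.611.
g_alb = 0.7431 − 0.611 = 0.13.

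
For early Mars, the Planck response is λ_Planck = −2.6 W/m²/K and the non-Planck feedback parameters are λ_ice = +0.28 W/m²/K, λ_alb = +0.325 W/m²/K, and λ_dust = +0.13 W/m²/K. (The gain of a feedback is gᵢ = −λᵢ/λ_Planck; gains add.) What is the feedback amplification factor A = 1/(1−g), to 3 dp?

1.394

Convert to gains: g_ice = 0.28/2.6 = 0.1077; g_alb = 0.325/2.6 = 0.125; g_dust = 0.13/2.6 = 0.05.
Total gain g = 0.2827.
A = 1/(1 − 0.2827) = 1.394.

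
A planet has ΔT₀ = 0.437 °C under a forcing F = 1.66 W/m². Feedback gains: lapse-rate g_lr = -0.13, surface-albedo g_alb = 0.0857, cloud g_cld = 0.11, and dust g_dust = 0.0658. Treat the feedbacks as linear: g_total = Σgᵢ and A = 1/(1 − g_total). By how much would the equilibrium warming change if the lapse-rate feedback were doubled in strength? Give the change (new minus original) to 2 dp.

-0.07 °C

Original: g = 0.1315, ΔT = 0.437/(1−0.1315) = 0.5032 °C.
With doubled lapse-rate: g' = 0.0015, ΔT' = 0.437/(1−0.0015) = 0.4377 °C.
Change = 0.4377 − 0.5032 = -0.07 °C.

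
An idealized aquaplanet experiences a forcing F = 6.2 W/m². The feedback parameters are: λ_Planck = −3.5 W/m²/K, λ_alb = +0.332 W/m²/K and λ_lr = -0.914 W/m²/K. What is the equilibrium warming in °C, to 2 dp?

Net feedback parameter λ = (−3.5) + (+0.332) + (-0.914) = -4.082 W/m²/K.
ΔT = −F/λ = −6.2/(-4.082) = 1.52 °C.

1.52 °C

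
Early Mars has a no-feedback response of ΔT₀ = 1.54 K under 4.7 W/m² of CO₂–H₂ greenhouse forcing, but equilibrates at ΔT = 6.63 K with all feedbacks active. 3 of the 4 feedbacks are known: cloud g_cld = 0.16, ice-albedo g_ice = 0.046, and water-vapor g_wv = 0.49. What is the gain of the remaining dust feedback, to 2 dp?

Amplification A = ΔT/ΔT₀ = 6.63/1.54 = 4.305.
Total gain g = 1 − 1/A = 1 − 1/4.305 = 0.7677.
Known gains sum to 0.16 + 0.046 + 0.49 = 0.696.
g_dust = 0.7677 − 0.696 = 0.07.

0.07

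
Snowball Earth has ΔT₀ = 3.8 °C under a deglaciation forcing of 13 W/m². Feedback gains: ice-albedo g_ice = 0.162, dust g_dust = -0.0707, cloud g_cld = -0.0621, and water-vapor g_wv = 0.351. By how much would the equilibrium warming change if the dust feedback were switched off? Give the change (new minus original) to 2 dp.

Original: g = 0.3802, ΔT = 3.8/(1−0.3802) = 6.1310 °C.
Without dust: g' = 0.4509, ΔT' = 3.8/(1−0.4509) = 6.9204 °C.
Change = 6.9204 − 6.1310 = 0.79 °C.

0.79 °C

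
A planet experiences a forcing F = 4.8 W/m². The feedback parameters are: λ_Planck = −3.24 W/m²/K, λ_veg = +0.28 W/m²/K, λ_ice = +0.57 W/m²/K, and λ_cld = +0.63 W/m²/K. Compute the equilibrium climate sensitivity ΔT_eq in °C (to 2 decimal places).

Net feedback parameter λ = (−3.24) + (+0.28) + (+0.57) + (+0.63) = -1.76 W/m²/K.
ΔT = −F/λ = −4.8/(-1.76) = 2.73 °C.

2.73 °C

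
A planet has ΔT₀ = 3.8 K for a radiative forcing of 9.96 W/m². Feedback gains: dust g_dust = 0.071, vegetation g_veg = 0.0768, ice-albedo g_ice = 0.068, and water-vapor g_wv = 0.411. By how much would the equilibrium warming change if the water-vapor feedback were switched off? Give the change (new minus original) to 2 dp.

Original: g = 0.6268, ΔT = 3.8/(1−0.6268) = 10.1822 K.
Without water-vapor: g' = 0.2158, ΔT' = 3.8/(1−0.2158) = 4.8457 K.
Change = 4.8457 − 10.1822 = -5.34 K.

-5.34 K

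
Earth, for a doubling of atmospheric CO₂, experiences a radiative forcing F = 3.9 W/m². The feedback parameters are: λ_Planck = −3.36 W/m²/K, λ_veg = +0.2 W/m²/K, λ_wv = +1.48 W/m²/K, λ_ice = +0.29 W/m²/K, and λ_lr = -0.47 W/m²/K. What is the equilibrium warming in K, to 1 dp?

2.1 K

Net feedback parameter λ = (−3.36) + (+0.2) + (+1.48) + (+0.29) + (-0.47) = -1.86 W/m²/K.
ΔT = −F/λ = −3.9/(-1.86) = 2.1 K.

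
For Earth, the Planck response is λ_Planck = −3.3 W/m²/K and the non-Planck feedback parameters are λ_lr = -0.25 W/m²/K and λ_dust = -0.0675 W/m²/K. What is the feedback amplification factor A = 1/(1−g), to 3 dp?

Convert to gains: g_lr = -0.25/3.3 = -0.07576; g_dust = -0.0675/3.3 = -0.02045.
Total gain g = -0.09621.
A = 1/(1 + 0.09621) = 0.912.

0.912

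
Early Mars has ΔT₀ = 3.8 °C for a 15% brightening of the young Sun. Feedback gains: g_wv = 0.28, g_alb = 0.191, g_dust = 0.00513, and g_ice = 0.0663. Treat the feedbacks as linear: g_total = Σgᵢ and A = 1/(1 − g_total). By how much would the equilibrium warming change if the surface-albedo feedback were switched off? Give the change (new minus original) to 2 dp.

Original: g = 0.54243, ΔT = 3.8/(1−0.54243) = 8.3047 °C.
Without surface-albedo: g' = 0.35143, ΔT' = 3.8/(1−0.35143) = 5.8590 °C.
Change = 5.8590 − 8.3047 = -2.45 °C.

-2.45 °C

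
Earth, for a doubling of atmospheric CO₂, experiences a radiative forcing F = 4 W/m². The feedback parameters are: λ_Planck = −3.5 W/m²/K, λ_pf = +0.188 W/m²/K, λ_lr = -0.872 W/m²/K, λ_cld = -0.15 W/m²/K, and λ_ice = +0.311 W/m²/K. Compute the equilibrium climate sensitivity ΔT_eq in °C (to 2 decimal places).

Net feedback parameter λ = (−3.5) + (+0.188) + (-0.872) + (-0.15) + (+0.311) = -4.023 W/m²/K.
ΔT = −F/λ = −4/(-4.023) = 0.99 °C.

0.99 °C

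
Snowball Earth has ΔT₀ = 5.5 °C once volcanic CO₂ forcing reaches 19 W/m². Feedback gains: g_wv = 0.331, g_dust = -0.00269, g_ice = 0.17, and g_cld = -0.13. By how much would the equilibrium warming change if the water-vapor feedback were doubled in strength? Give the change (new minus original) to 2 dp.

Original: g = 0.36831, ΔT = 5.5/(1−0.36831) = 8.7068 °C.
With doubled water-vapor: g' = 0.69931, ΔT' = 5.5/(1−0.69931) = 18.2913 °C.
Change = 18.2913 − 8.7068 = 9.58 °C.

9.58 °C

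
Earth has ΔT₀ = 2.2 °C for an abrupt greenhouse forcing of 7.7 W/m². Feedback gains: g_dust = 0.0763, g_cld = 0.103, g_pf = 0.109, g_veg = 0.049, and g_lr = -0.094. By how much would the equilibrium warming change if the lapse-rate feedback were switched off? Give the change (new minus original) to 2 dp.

Original: g = 0.2433, ΔT = 2.2/(1−0.2433) = 2.9074 °C.
Without lapse-rate: g' = 0.3373, ΔT' = 2.2/(1−0.3373) = 3.3198 °C.
Change = 3.3198 − 2.9074 = 0.41 °C.

0.41 °C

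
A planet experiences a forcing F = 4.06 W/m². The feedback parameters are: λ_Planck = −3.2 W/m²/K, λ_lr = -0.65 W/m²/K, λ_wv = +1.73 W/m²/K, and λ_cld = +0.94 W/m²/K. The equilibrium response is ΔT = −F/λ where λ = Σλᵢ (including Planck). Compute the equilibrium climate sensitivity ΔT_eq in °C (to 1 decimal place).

Net feedback parameter λ = (−3.2) + (-0.65) + (+1.73) + (+0.94) = -1.18 W/m²/K.
ΔT = −F/λ = −4.06/(-1.18) = 3.4 °C.

3.4 °C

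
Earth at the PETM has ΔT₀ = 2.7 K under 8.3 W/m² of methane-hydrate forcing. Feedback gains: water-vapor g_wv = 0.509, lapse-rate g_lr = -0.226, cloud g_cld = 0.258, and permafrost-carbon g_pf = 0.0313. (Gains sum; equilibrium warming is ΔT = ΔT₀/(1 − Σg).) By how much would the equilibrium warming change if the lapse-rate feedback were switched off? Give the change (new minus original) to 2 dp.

Original: g = 0.5723, ΔT = 2.7/(1−0.5723) = 6.3128 K.
Without lapse-rate: g' = 0.7983, ΔT' = 2.7/(1−0.7983) = 13.3862 K.
Change = 13.3862 − 6.3128 = 7.07 K.

7.07 K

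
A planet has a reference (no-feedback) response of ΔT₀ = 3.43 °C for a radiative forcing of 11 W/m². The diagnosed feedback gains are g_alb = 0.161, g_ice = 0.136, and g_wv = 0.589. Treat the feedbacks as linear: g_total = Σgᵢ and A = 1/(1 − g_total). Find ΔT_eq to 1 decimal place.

Total gain g = 0.161 + 0.136 + 0.589 = 0.886.
Amplification A = 1/(1 − 0.886) = 8.772.
ΔT = 3.43 × 8.772 = 30.1 °C.

30.1 °C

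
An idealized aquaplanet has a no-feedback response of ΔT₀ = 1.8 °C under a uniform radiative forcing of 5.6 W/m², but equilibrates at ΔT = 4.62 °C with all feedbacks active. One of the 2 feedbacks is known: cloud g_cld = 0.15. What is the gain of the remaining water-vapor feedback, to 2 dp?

Amplification A = ΔT/ΔT₀ = 4.62/1.8 = 2.567.
Total gain g = 1 − 1/A = 1 − 1/2.567 = 0.6104.
The known gain is 0.15.
g_wv = 0.6104 − 0.15 = 0.46.

0.46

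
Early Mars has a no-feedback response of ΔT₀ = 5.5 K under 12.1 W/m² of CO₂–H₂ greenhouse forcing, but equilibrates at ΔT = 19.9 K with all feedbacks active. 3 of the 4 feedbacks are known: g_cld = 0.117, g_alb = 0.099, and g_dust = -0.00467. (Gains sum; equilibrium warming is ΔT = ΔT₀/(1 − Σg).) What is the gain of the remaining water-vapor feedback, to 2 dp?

0.51

Amplification A = ΔT/ΔT₀ = 19.9/5.5 = 3.618.
Total gain g = 1 − 1/A = 1 − 1/3.618 = 0.7236.
Known gains sum to 0.117 + 0.099 − 0.00467 = 0.21133.
g_wv = 0.7236 − 0.21133 = 0.51.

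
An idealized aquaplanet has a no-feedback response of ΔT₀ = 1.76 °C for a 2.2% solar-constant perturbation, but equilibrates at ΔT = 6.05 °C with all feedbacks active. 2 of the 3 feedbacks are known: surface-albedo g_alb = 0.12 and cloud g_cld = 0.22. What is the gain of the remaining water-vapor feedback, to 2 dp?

Amplification A = ΔT/ΔT₀ = 6.05/1.76 = 3.438.
Total gain g = 1 − 1/A = 1 − 1/3.438 = 0.7091.
Known gains sum to 0.12 + 0.22 = 0.34.
g_wv = 0.7091 − 0.34 = 0.37.

0.37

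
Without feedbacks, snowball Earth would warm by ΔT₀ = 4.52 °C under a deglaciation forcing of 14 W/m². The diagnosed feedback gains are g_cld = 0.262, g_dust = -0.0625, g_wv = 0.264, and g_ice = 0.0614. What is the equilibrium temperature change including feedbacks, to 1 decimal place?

9.5 °C

Total gain g = 0.262 − 0.0625 + 0.264 + 0.0614 = 0.5249.
Amplification A = 1/(1 − 0.5249) = 2.105.
ΔT = 4.52 × 2.105 = 9.5 °C.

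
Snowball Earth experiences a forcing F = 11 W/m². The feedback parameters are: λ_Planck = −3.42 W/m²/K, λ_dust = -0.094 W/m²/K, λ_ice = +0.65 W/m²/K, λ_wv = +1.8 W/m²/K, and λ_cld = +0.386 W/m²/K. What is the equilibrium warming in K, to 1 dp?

16.2 K

Net feedback parameter λ = (−3.42) + (-0.094) + (+0.65) + (+1.8) + (+0.386) = -0.678 W/m²/K.
ΔT = −F/λ = −11/(-0.678) = 16.2 K.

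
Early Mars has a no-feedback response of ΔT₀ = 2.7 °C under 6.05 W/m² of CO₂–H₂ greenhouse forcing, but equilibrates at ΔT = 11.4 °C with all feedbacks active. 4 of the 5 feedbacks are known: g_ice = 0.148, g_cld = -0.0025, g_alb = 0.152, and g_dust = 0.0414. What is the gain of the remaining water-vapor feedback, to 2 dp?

Amplification A = ΔT/ΔT₀ = 11.4/2.7 = 4.222.
Total gain g = 1 − 1/A = 1 − 1/4.222 = 0.7631.
Known gains sum to 0.148 − 0.0025 + 0.152 + 0.0414 = 0.3389.
g_wv = 0.7631 − 0.3389 = 0.42.

0.42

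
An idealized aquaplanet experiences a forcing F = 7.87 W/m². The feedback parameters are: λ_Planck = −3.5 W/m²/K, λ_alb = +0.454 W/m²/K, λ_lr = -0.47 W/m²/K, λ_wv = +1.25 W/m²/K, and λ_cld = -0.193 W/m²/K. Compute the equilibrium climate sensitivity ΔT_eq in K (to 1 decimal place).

Net feedback parameter λ = (−3.5) + (+0.454) + (-0.47) + (+1.25) + (-0.193) = -2.459 W/m²/K.
ΔT = −F/λ = −7.87/(-2.459) = 3.2 K.

3.2 K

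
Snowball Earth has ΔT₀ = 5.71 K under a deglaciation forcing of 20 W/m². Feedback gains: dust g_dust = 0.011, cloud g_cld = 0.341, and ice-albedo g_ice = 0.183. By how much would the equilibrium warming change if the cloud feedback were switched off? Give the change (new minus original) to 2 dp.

-5.20 K

Original: g = 0.535, ΔT = 5.71/(1−0.535) = 12.2796 K.
Without cloud: g' = 0.194, ΔT' = 5.71/(1−0.194) = 7.0844 K.
Change = 7.0844 − 12.2796 = -5.20 K.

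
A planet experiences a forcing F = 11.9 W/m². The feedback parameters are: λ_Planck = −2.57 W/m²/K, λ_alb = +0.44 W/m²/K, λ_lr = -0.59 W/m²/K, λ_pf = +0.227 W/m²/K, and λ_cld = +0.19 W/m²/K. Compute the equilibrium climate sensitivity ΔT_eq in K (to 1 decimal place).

Net feedback parameter λ = (−2.57) + (+0.44) + (-0.59) + (+0.227) + (+0.19) = -2.303 W/m²/K.
ΔT = −F/λ = −11.9/(-2.303) = 5.2 K.

5.2 K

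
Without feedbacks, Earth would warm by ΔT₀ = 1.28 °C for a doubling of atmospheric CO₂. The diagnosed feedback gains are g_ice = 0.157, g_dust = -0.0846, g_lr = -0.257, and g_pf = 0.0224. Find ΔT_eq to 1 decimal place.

1.1 °C

Total gain g = 0.157 − 0.0846 − 0.257 + 0.0224 = -0.1622.
Amplification A = 1/(1 + 0.1622) = 0.8604.
ΔT = 1.28 × 0.8604 = 1.1 °C.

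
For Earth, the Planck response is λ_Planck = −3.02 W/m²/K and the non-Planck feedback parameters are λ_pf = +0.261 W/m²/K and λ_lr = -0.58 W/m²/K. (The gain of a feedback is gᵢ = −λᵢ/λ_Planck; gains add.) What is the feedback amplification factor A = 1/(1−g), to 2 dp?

0.90

Convert to gains: g_pf = 0.261/3.02 = 0.08642; g_lr = -0.58/3.02 = -0.1921.
Total gain g = -0.10568.
A = 1/(1 + 0.10568) = 0.90.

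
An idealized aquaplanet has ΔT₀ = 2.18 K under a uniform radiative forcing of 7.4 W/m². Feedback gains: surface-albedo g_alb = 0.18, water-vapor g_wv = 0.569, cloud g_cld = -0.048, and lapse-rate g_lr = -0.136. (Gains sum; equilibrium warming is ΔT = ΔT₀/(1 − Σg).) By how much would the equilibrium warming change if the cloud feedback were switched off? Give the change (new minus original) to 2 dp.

0.62 K

Original: g = 0.565, ΔT = 2.18/(1−0.565) = 5.0115 K.
Without cloud: g' = 0.613, ΔT' = 2.18/(1−0.613) = 5.6331 K.
Change = 5.6331 − 5.0115 = 0.62 K.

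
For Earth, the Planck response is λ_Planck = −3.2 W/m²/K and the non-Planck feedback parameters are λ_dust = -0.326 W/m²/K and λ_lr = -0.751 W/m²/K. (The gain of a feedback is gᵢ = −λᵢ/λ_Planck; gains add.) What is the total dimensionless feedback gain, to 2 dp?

Convert to gains: g_dust = -0.326/3.2 = -0.1019; g_lr = -0.751/3.2 = -0.2347.
Total gain g = -0.3366.

-0.34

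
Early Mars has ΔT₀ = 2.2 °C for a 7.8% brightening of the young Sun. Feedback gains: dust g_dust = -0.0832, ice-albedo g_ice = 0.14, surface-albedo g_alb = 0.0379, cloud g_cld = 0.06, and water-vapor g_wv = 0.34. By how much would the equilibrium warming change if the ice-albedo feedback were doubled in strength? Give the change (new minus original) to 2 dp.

Original: g = 0.4947, ΔT = 2.2/(1−0.4947) = 4.3538 °C.
With doubled ice-albedo: g' = 0.6347, ΔT' = 2.2/(1−0.6347) = 6.0224 °C.
Change = 6.0224 − 4.3538 = 1.67 °C.

1.67 °C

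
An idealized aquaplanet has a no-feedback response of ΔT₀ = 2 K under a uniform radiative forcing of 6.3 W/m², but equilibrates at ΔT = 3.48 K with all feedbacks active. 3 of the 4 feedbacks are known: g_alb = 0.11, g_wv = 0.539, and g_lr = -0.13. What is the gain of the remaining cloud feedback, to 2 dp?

Amplification A = ΔT/ΔT₀ = 3.48/2 = 1.74.
Total gain g = 1 − 1/A = 1 − 1/1.74 = 0.4253.
Known gains sum to 0.11 + 0.539 − 0.13 = 0.519.
g_cld = 0.4253 − 0.519 = -0.09.

-0.09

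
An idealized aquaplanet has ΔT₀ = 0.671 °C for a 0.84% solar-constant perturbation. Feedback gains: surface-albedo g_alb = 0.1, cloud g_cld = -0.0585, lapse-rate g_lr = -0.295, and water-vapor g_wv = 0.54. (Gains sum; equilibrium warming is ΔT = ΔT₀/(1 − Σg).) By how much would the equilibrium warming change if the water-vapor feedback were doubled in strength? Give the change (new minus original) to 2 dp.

2.93 °C

Original: g = 0.2865, ΔT = 0.671/(1−0.2865) = 0.9404 °C.
With doubled water-vapor: g' = 0.8265, ΔT' = 0.671/(1−0.8265) = 3.8674 °C.
Change = 3.8674 − 0.9404 = 2.93 °C.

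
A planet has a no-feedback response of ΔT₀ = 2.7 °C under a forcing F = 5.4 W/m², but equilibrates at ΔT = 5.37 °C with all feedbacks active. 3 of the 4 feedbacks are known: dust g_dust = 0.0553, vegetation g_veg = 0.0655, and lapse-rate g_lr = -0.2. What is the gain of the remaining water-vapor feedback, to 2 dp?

Amplification A = ΔT/ΔT₀ = 5.37/2.7 = 1.989.
Total gain g = 1 − 1/A = 1 − 1/1.989 = 0.4972.
Known gains sum to 0.0553 + 0.0655 − 0.2 = -0.0792.
g_wv = 0.4972 + 0.0792 = 0.58.

0.58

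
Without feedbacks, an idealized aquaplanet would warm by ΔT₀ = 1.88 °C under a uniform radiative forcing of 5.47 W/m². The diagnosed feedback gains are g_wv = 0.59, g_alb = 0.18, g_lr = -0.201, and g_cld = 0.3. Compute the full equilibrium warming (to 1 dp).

Total gain g = 0.59 + 0.18 − 0.201 + 0.3 = 0.869.
Amplification A = 1/(1 − 0.869) = 7.634.
ΔT = 1.88 × 7.634 = 14.4 °C.

14.4 °C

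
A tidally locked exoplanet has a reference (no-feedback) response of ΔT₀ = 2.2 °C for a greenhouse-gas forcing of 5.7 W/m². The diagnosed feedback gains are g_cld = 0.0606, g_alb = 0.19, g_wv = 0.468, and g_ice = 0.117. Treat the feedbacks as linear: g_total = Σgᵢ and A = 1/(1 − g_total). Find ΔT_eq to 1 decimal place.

Total gain g = 0.0606 + 0.19 + 0.468 + 0.117 = 0.8356.
Amplification A = 1/(1 − 0.8356) = 6.083.
ΔT = 2.2 × 6.083 = 13.4 °C.

13.4 °C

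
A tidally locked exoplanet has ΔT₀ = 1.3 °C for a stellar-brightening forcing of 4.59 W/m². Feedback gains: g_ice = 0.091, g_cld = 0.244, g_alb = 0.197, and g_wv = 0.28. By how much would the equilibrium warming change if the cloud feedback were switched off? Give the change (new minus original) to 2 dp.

Original: g = 0.812, ΔT = 1.3/(1−0.812) = 6.9149 °C.
Without cloud: g' = 0.568, ΔT' = 1.3/(1−0.568) = 3.0093 °C.
Change = 3.0093 − 6.9149 = -3.91 °C.

-3.91 °C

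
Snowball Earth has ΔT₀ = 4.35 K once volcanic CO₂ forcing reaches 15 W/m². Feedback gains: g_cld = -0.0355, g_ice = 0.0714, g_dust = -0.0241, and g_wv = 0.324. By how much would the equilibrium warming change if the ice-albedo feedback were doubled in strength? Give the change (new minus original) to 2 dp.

0.79 K

Original: g = 0.3358, ΔT = 4.35/(1−0.3358) = 6.5492 K.
With doubled ice-albedo: g' = 0.4072, ΔT' = 4.35/(1−0.4072) = 7.3381 K.
Change = 7.3381 − 6.5492 = 0.79 K.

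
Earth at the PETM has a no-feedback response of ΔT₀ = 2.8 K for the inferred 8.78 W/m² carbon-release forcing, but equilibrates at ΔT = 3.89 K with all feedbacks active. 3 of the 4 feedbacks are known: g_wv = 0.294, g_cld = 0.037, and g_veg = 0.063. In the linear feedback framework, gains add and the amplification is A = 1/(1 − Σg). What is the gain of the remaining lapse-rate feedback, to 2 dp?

-0.11

Amplification A = ΔT/ΔT₀ = 3.89/2.8 = 1.389.
Total gain g = 1 − 1/A = 1 − 1/1.389 = 0.2801.
Known gains sum to 0.294 + 0.037 + 0.063 = 0.394.
g_lr = 0.2801 − 0.394 = -0.11.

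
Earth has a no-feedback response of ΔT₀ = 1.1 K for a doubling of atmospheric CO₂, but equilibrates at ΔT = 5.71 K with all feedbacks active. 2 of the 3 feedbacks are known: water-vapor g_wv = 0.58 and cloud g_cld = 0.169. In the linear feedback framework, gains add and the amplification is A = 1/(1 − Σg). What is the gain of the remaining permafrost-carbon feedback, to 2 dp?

Amplification A = ΔT/ΔT₀ = 5.71/1.1 = 5.191.
Total gain g = 1 − 1/A = 1 − 1/5.191 = 0.8074.
Known gains sum to 0.58 + 0.169 = 0.749.
g_pf = 0.8074 − 0.749 = 0.06.

0.06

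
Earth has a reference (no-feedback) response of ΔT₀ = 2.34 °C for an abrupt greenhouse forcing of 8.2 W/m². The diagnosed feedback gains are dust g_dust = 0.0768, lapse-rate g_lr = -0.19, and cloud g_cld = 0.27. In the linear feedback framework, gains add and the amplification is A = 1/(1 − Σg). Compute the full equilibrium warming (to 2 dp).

2.78 °C

Total gain g = 0.0768 − 0.19 + 0.27 = 0.1568.
Amplification A = 1/(1 − 0.1568) = 1.186.
ΔT = 2.34 × 1.186 = 2.78 °C.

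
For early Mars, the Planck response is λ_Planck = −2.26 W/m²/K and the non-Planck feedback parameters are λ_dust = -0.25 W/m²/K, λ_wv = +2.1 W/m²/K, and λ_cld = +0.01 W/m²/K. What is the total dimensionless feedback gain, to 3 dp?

0.823

Convert to gains: g_dust = -0.25/2.26 = -0.1106; g_wv = 2.1/2.26 = 0.9292; g_cld = 0.01/2.26 = 0.004425.
Total gain g = 0.823025.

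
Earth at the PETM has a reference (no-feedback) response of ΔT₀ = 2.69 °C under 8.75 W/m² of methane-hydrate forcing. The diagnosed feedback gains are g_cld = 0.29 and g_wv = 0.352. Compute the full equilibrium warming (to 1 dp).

7.5 °C

Total gain g = 0.29 + 0.352 = 0.642.
Amplification A = 1/(1 − 0.642) = 2.793.
ΔT = 2.69 × 2.793 = 7.5 °C.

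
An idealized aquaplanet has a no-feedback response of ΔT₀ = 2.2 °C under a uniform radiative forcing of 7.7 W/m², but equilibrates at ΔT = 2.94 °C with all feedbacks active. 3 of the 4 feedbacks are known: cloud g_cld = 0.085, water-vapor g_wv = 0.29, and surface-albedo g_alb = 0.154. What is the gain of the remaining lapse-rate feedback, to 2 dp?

-0.28

Amplification A = ΔT/ΔT₀ = 2.94/2.2 = 1.336.
Total gain g = 1 − 1/A = 1 − 1/1.336 = 0.2515.
Known gains sum to 0.085 + 0.29 + 0.154 = 0.529.
g_lr = 0.2515 − 0.529 = -0.28.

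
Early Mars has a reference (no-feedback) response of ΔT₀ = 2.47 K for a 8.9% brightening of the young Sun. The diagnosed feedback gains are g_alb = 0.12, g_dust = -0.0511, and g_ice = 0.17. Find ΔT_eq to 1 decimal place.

3.2 K

Total gain g = 0.12 − 0.0511 + 0.17 = 0.2389.
Amplification A = 1/(1 − 0.2389) = 1.314.
ΔT = 2.47 × 1.314 = 3.2 K.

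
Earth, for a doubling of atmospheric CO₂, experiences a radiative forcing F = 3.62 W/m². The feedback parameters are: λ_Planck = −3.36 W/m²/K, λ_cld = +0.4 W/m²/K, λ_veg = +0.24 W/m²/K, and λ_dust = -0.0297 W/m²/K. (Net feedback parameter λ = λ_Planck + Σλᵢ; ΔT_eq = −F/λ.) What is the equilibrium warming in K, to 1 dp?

1.3 K

Net feedback parameter λ = (−3.36) + (+0.4) + (+0.24) + (-0.0297) = -2.7497 W/m²/K.
ΔT = −F/λ = −3.62/(-2.7497) = 1.3 K.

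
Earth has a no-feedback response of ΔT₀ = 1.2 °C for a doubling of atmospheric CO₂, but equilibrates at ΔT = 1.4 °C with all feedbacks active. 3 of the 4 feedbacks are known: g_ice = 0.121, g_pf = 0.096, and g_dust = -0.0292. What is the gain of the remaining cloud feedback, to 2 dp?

-0.04

Amplification A = ΔT/ΔT₀ = 1.4/1.2 = 1.167.
Total gain g = 1 − 1/A = 1 − 1/1.167 = 0.1431.
Known gains sum to 0.121 + 0.096 − 0.0292 = 0.1878.
g_cld = 0.1431 − 0.1878 = -0.04.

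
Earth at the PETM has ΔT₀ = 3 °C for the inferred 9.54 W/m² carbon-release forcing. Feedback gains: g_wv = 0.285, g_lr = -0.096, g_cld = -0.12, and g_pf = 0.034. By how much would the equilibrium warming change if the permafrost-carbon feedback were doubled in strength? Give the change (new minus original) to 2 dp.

0.13 °C

Original: g = 0.103, ΔT = 3/(1−0.103) = 3.3445 °C.
With doubled permafrost-carbon: g' = 0.137, ΔT' = 3/(1−0.137) = 3.4762 °C.
Change = 3.4762 − 3.3445 = 0.13 °C.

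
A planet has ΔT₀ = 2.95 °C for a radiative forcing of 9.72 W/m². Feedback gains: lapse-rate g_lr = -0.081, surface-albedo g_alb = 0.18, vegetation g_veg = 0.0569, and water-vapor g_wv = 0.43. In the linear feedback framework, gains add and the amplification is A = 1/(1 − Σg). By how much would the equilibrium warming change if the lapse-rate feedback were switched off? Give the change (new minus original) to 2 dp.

Original: g = 0.5859, ΔT = 2.95/(1−0.5859) = 7.1239 °C.
Without lapse-rate: g' = 0.6669, ΔT' = 2.95/(1−0.6669) = 8.8562 °C.
Change = 8.8562 − 7.1239 = 1.73 °C.

1.73 °C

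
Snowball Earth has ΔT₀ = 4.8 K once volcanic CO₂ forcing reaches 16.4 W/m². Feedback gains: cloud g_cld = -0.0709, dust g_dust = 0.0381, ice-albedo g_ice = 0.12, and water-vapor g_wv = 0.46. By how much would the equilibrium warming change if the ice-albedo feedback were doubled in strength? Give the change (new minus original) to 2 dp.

3.82 K

Original: g = 0.5472, ΔT = 4.8/(1−0.5472) = 10.6007 K.
With doubled ice-albedo: g' = 0.6672, ΔT' = 4.8/(1−0.6672) = 14.4231 K.
Change = 14.4231 − 10.6007 = 3.82 K.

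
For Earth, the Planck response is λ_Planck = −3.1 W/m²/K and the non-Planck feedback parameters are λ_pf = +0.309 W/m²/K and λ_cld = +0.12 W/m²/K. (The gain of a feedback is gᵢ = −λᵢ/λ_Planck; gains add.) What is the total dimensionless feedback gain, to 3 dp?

Convert to gains: g_pf = 0.309/3.1 = 0.09968; g_cld = 0.12/3.1 = 0.03871.
Total gain g = 0.13839.

0.138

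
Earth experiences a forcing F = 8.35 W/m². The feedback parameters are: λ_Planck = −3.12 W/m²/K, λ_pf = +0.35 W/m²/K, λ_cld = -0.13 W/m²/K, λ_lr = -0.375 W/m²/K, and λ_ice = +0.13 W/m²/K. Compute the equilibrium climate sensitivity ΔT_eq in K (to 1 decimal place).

Net feedback parameter λ = (−3.12) + (+0.35) + (-0.13) + (-0.375) + (+0.13) = -3.145 W/m²/K.
ΔT = −F/λ = −8.35/(-3.145) = 2.7 K.

2.7 K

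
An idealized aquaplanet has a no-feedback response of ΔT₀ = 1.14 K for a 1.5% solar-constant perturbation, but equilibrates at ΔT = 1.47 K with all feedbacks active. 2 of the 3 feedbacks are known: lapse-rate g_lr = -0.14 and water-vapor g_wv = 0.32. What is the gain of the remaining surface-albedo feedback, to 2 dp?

0.04

Amplification A = ΔT/ΔT₀ = 1.47/1.14 = 1.289.
Total gain g = 1 − 1/A = 1 − 1/1.289 = 0.2242.
Known gains sum to -0.14 + 0.32 = 0.18.
g_alb = 0.2242 − 0.18 = 0.04.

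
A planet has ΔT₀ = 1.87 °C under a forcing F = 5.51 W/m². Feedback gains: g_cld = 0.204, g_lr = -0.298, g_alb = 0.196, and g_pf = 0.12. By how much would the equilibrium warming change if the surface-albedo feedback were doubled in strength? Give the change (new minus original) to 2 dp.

0.81 °C

Original: g = 0.222, ΔT = 1.87/(1−0.222) = 2.4036 °C.
With doubled surface-albedo: g' = 0.418, ΔT' = 1.87/(1−0.418) = 3.2131 °C.
Change = 3.2131 − 2.4036 = 0.81 °C.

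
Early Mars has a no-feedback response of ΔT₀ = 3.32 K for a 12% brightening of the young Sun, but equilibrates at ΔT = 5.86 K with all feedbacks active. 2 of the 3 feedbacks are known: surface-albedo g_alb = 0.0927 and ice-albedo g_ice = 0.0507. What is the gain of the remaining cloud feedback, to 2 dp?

Amplification A = ΔT/ΔT₀ = 5.86/3.32 = 1.765.
Total gain g = 1 − 1/A = 1 − 1/1.765 = 0.4334.
Known gains sum to 0.0927 + 0.0507 = 0.1434.
g_cld = 0.4334 − 0.1434 = 0.29.

0.29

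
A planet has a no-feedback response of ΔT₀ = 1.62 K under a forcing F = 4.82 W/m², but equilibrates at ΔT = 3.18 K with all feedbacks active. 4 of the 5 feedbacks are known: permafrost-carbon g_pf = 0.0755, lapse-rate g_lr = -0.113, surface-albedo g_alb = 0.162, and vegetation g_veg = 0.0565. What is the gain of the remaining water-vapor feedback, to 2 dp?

0.31

Amplification A = ΔT/ΔT₀ = 3.18/1.62 = 1.963.
Total gain g = 1 − 1/A = 1 − 1/1.963 = 0.4906.
Known gains sum to 0.0755 − 0.113 + 0.162 + 0.0565 = 0.181.
g_wv = 0.4906 − 0.181 = 0.31.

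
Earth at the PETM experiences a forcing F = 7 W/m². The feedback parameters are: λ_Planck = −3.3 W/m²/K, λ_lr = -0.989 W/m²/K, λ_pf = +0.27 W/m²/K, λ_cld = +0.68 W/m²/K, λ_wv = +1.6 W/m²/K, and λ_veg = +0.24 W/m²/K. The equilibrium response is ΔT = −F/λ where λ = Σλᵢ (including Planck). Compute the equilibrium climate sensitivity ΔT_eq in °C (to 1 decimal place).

4.7 °C

Net feedback parameter λ = (−3.3) + (-0.989) + (+0.27) + (+0.68) + (+1.6) + (+0.24) = -1.499 W/m²/K.
ΔT = −F/λ = −7/(-1.499) = 4.7 °C.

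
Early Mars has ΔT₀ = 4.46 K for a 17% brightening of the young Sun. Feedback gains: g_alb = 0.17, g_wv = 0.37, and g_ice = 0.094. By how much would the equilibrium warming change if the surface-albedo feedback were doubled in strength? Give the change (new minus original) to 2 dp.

10.57 K

Original: g = 0.634, ΔT = 4.46/(1−0.634) = 12.1858 K.
With doubled surface-albedo: g' = 0.804, ΔT' = 4.46/(1−0.804) = 22.7551 K.
Change = 22.7551 − 12.1858 = 10.57 K.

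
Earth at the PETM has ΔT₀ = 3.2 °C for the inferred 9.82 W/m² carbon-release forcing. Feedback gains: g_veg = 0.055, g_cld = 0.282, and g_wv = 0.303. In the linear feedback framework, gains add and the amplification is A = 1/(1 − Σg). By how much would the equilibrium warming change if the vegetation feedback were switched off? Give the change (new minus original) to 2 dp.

-1.18 °C

Original: g = 0.64, ΔT = 3.2/(1−0.64) = 8.8889 °C.
Without vegetation: g' = 0.585, ΔT' = 3.2/(1−0.585) = 7.7108 °C.
Change = 7.7108 − 8.8889 = -1.18 °C.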